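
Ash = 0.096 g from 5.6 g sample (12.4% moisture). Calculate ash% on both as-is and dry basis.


As-is ash% = 0.096 / 5.6 x 100 = 1.71%
Dry mass = 5.6 x (100 - 12.4) / 100 = 4.9056 g
Dry-basis ash% = 0.096 / 4.9056 x 100 = 1.96%


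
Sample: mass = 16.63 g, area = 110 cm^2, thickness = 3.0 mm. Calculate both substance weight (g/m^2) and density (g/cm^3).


Substance weight = 1511.8 g/m^2
Density = 0.504 g/cm^3


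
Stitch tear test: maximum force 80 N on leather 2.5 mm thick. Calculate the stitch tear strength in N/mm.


Stitch tear strength = force / thickness
STS = 80 / 2.5 = 32.0 N/mm


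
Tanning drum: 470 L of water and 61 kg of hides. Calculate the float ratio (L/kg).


Float ratio = water / hide weight
Ratio = 470 / 61 = 7.7


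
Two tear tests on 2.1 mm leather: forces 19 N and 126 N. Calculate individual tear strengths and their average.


Tear 1 = 9.0 N/mm
Tear 2 = 60.0 N/mm
Average = 34.5 N/mm

Tear 1 = 19 / 2.1 = 9.0 N/mm
Tear 2 = 126 / 2.1 = 60.0 N/mm
Average = (9.0 + 60.0) / 2 = 34.5 N/mm


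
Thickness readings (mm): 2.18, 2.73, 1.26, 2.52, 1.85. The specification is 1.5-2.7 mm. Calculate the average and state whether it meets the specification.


Sum = 10.54
Average = 10.54 / 5 = 2.11 mm
Specification range: 1.5 to 2.7 mm
Within spec: Yes


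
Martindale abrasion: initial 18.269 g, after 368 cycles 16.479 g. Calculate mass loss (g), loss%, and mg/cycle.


Mass loss = 1.790 g
Loss = 9.80%
Rate = 4.864 mg/cycle

Loss = 18.269 - 16.479 = 1.790 g
Loss% = 1.790 / 18.269 x 100 = 9.80%
Rate = 1.790 / 368 x 1000 = 4.864 mg/cycle


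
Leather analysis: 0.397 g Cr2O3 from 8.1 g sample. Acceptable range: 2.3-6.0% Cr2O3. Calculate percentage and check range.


Cr2O3 = 4.90%
Within range: Yes


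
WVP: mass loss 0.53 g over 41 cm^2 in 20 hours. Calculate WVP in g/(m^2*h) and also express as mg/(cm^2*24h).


WVP = 6.46 g/(m^2*h)
Daily rate = 15.51 mg/(cm^2*24h)

WVP = 0.53 / (41 x 20) x 10000 = 6.46 g/(m^2*h)
Mass loss in mg = 0.53 x 1000 = 530 mg
Per cm^2 per 24h in mg: 530 x 24 / (41 x 20) = 12720 / 820 = 15.51 mg/(cm^2*24h)


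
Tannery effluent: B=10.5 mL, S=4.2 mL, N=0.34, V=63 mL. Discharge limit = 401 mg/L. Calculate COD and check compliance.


COD = 272.0 mg/L
Compliant: Yes


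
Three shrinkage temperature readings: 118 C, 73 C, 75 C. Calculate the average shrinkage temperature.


88.7 C


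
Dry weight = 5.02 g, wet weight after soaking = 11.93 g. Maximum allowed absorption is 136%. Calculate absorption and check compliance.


Absorption = 137.6%
Compliant: No

WA = (11.93 - 5.02) / 5.02 x 100 = 137.6%
Maximum allowed: 136%
Compliant: No


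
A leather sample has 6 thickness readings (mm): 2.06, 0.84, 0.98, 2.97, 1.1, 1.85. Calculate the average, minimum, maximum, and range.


Sum = 9.80
Average = 9.80 / 6 = 1.63 mm
Minimum = 0.84 mm
Maximum = 2.97 mm
Range = 2.97 - 0.84 = 2.13 mm


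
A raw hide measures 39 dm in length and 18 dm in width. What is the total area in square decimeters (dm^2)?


Area = length x width
Area = 39 x 18 = 702 dm^2


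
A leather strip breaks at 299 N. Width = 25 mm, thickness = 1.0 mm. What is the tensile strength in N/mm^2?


11.96 N/mm^2


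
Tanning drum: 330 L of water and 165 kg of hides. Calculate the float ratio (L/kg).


2.0

Float ratio = water / hide weight
Ratio = 330 / 165 = 2.0


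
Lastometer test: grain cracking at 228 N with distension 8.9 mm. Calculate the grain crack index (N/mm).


Grain crack index = force / distension
Index = 228 / 8.9 = 25.6 N/mm


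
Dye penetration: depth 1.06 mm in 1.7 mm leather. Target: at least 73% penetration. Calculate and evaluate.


Penetration = 1.06 / 1.7 x 100 = 62.4%
Target: 73%
Meets target: No


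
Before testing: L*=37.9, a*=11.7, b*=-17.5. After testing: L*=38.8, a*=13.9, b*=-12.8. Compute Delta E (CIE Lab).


dL = 38.8 - 37.9 = 0.9
da = 13.9 - 11.7 = 2.2
db = -12.8 - (-17.5) = 4.7
dE = sqrt((0.9)^2 + (2.2)^2 + (4.7)^2) = 5.27


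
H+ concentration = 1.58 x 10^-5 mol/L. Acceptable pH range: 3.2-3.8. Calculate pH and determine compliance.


pH = 4.80
Compliant: No

pH = -log10(1.58 x 10^-5) = 4.80
Range: 3.2 to 3.8
Compliant: No


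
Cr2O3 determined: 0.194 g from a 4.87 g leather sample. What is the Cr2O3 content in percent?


Cr2O3% = 0.194 / 4.87 x 100
Cr2O3% = 3.98%


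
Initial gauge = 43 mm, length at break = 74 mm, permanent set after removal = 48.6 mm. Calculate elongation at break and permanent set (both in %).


Elongation at break = (74 - 43) / 43 x 100 = 72.1%
Permanent set = (48.6 - 43) / 43 x 100 = 13.0%


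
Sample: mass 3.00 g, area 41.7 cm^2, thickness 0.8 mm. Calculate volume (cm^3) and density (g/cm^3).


Thickness in cm = 0.8 / 10 = 0.08 cm
Volume = 41.7 x 0.08 = 3.336 cm^3
Density = 3.00 / 3.336 = 0.899 g/cm^3


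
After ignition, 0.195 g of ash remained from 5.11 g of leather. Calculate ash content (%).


3.82%

Ash% = 0.195 / 5.11 x 100
Ash% = 3.82%


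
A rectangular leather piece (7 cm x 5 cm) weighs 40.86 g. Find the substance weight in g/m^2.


Area = 7 x 5 = 35 cm^2
SW = 40.86 / 35 x 10000 = 11674.3 g/m^2


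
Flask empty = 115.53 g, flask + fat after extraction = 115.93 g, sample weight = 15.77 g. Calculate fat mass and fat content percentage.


Fat mass = 115.93 - 115.53 = 0.40 g
Fat% = 0.40 / 15.77 x 100 = 2.5%


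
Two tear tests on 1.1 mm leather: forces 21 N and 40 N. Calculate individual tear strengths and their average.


Tear 1 = 19.1 N/mm
Tear 2 = 36.4 N/mm
Average = 27.8 N/mm


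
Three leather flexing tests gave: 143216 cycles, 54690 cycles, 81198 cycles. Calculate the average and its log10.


Average = (143216 + 54690 + 81198) / 3 = 93035 cycles
log10(93035) = 4.97


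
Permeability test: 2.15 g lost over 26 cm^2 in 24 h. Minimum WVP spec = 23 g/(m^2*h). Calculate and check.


WVP = 2.15 / (26 x 24) x 10000 = 34.46 g/(m^2*h)
Minimum: 23 g/(m^2*h)
Meets spec: Yes


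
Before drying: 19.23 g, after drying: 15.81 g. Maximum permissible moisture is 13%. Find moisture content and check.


MC = (19.23 - 15.81) / 19.23 x 100 = 17.8%
Maximum: 13%
Acceptable: No


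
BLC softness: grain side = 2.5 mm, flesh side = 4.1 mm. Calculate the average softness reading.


3.30 mm

Average = (2.5 + 4.1) / 2
Average = 3.30 mm


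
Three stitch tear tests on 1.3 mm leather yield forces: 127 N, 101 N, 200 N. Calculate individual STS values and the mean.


STS1 = 97.7 N/mm
STS2 = 77.7 N/mm
STS3 = 153.8 N/mm
Mean = 109.7 N/mm

STS1 = 127 / 1.3 = 97.7 N/mm
STS2 = 101 / 1.3 = 77.7 N/mm
STS3 = 200 / 1.3 = 153.8 N/mm
Mean = (97.7 + 77.7 + 153.8) / 3 = 109.7 N/mm


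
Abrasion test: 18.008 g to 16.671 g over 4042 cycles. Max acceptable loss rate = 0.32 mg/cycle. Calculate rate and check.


Rate = 0.331 mg/cycle
Passes: No

Loss = 18.008 - 16.671 = 1.337 g
Rate = 1.337 g / 4042 cycles x 1000 = 0.331 mg/cycle
Max = 0.32 mg/cycle
Passes: No


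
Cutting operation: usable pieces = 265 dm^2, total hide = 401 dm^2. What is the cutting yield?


66.1%

Yield = usable / total x 100
Yield = 265 / 401 x 100 = 66.1%


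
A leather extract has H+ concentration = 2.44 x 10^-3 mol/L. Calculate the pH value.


pH = -log10[H+]
pH = -log10(2.44 x 10^-3) = 2.61


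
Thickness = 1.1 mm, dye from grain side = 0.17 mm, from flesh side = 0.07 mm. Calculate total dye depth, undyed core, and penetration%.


Total dyed = 0.17 + 0.07 = 0.24 mm
Undyed core = 1.1 - 0.24 = 0.86 mm
Penetration = 0.24 / 1.1 x 100 = 21.8%


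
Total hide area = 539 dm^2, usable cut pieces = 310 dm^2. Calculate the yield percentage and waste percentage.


Yield = 310 / 539 x 100 = 57.5%
Waste = 539 - 310 = 229 dm^2
Waste% = 100 - 57.5 = 42.5%


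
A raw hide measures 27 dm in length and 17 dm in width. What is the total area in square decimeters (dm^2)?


Area = length x width
Area = 27 x 17 = 459 dm^2


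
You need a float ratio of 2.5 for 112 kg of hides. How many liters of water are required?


Water = hide weight x target ratio
Water = 112 x 2.5 = 280.0 L


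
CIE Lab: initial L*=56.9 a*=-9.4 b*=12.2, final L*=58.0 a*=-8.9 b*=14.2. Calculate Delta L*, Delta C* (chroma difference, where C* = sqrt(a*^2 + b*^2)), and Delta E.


Delta L* = 1.1
Delta C* = 1.36
Delta E = 2.34

Delta L* = 58.0 - 56.9 = 1.1
C1* = sqrt((-9.4)^2 + (12.2)^2) = 15.401
C2* = sqrt((-8.9)^2 + (14.2)^2) = 16.759
Delta C* = 16.759 - 15.401 = 1.36
Delta E = sqrt((1.1)^2 + (0.5)^2 + (2.0)^2) = 2.34


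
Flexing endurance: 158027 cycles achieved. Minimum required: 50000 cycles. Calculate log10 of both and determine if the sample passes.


log10(158027) = 5.20
log10(50000) = 4.70
Passes: Yes


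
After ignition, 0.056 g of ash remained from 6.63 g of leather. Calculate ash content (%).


0.84%

Ash% = 0.056 / 6.63 x 100
Ash% = 0.84%


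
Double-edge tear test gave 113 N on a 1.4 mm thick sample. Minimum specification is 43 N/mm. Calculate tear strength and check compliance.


Tear strength = 113 / 1.4 = 80.7 N/mm
Required minimum = 43 N/mm
Compliant: Yes


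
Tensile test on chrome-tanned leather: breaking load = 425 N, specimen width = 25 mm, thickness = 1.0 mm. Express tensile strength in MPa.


Cross-section = 25 x 1.0 = 25.0 mm^2
TS = 425 / 25.0 = 17.00 MPa
(1 N/mm^2 = 1 MPa)


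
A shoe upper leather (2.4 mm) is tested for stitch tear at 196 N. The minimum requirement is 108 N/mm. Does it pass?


STS = 81.7 N/mm
Passes: No


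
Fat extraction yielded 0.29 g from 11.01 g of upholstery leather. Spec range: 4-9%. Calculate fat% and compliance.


Fat content = 2.6%
Compliant: No

Fat% = 0.29 / 11.01 x 100 = 2.6%
Spec range: 4-9%
Compliant: No


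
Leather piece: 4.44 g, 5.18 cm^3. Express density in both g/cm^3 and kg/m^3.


Density = 4.44 / 5.18 = 0.857 g/cm^3
Convert: 0.857 x 1000 = 857 kg/m^3


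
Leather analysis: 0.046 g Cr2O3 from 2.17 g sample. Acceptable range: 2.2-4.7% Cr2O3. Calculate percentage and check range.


Cr2O3 = 2.12%
Within range: No

Cr2O3% = 0.046 / 2.17 x 100 = 2.12%
Acceptable range: 2.2 to 4.7%
Within range: No


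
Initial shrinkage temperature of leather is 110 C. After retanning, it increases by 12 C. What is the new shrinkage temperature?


New Ts = 110 + 12 = 122 C


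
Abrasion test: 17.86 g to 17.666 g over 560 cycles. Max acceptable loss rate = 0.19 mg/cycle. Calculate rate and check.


Rate = 0.346 mg/cycle
Passes: No

Loss = 17.86 - 17.666 = 0.194 g
Rate = 0.194 g / 560 cycles x 1000 = 0.346 mg/cycle
Max = 0.19 mg/cycle
Passes: No


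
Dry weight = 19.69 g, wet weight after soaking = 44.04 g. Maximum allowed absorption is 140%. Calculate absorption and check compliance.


WA = (44.04 - 19.69) / 19.69 x 100 = 123.7%
Maximum allowed: 140%
Compliant: Yes


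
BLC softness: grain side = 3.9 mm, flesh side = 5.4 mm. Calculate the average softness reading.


Average = (3.9 + 5.4) / 2
Average = 4.65 mm


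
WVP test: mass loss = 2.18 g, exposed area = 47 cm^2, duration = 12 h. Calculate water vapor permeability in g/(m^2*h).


WVP = mass_loss / (area x time) x 10000
WVP = 2.18 / (47 x 12) x 10000
WVP = 2.18 / 564 x 10000 = 38.65 g/(m^2*h)


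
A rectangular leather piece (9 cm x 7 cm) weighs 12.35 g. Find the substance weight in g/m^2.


1960.3 g/m^2

Area = 9 x 7 = 63 cm^2
SW = 12.35 / 63 x 10000 = 1960.3 g/m^2


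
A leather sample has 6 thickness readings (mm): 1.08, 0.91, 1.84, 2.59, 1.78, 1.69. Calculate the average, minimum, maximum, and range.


Sum = 9.89
Average = 9.89 / 6 = 1.65 mm
Minimum = 0.91 mm
Maximum = 2.59 mm
Range = 2.59 - 0.91 = 1.68 mm


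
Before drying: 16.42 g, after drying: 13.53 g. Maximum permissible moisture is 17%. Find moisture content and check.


Moisture content = 17.6%
Acceptable: No


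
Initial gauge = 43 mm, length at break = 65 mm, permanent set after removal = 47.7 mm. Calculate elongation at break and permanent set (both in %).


Elongation at break = 51.2%
Permanent set = 10.9%

Elongation at break = (65 - 43) / 43 x 100 = 51.2%
Permanent set = (47.7 - 43) / 43 x 100 = 10.9%


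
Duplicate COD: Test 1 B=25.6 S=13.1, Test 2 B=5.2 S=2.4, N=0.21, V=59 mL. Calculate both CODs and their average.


COD1 = 355.9 mg/L
COD2 = 79.7 mg/L
Average = 217.8 mg/L


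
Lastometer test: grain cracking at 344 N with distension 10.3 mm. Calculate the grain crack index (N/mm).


33.4 N/mm

Grain crack index = force / distension
Index = 344 / 10.3 = 33.4 N/mm


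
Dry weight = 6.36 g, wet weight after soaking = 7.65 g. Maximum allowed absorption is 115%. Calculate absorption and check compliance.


WA = (7.65 - 6.36) / 6.36 x 100 = 20.3%
Maximum allowed: 115%
Compliant: Yes


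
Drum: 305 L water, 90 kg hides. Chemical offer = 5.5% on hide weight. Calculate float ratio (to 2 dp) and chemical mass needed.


Float ratio = 305 / 90 = 3.39
Chemical = 90 x 5.5 / 100 = 4.95 kg


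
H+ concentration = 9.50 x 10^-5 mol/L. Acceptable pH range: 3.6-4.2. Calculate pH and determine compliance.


pH = -log10(9.50 x 10^-5) = 4.02
Range: 3.6 to 4.2
Compliant: Yes


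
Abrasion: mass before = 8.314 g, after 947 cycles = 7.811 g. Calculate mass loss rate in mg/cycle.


Mass loss = 8.314 - 7.811 = 0.503 g
Rate = 0.503 / 947 x 1000 = 0.531 mg/cycle


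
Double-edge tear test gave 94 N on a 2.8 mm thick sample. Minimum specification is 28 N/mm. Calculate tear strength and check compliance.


Tear strength = 94 / 2.8 = 33.6 N/mm
Required minimum = 28 N/mm
Compliant: Yes


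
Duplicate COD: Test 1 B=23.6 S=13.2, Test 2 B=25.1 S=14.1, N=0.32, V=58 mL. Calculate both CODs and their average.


COD1 = (23.6 - 13.2) x 0.32 x 8000 / 58 = 459.0 mg/L
COD2 = (25.1 - 14.1) x 0.32 x 8000 / 58 = 485.5 mg/L
Average = (459.0 + 485.5) / 2 = 472.3 mg/L


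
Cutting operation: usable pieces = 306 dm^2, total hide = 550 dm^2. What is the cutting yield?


55.6%

Yield = usable / total x 100
Yield = 306 / 550 x 100 = 55.6%


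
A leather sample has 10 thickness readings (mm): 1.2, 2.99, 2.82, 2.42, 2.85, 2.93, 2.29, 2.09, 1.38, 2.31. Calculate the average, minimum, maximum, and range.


Sum = 23.28
Average = 23.28 / 10 = 2.33 mm
Minimum = 1.2 mm
Maximum = 2.99 mm
Range = 2.99 - 1.2 = 1.79 mm


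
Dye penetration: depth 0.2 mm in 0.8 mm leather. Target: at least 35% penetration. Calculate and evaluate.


Penetration = 25.0%
Meets target: No

Penetration = 0.2 / 0.8 x 100 = 25.0%
Target: 35%
Meets target: No


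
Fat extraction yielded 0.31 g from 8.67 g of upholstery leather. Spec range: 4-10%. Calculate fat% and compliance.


Fat% = 0.31 / 8.67 x 100 = 3.6%
Spec range: 4-10%
Compliant: No


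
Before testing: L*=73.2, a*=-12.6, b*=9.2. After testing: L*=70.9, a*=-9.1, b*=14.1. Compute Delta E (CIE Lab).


dL = 70.9 - 73.2 = -2.3
da = -9.1 - (-12.6) = 3.5
db = 14.1 - 9.2 = 4.9
dE = sqrt((-2.3)^2 + (3.5)^2 + (4.9)^2) = 6.45


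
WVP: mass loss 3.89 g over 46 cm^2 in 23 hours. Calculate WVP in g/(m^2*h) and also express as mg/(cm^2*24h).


WVP = 36.77 g/(m^2*h)
Daily rate = 88.24 mg/(cm^2*24h)

WVP = 3.89 / (46 x 23) x 10000 = 36.77 g/(m^2*h)
Mass loss in mg = 3.89 x 1000 = 3890 mg
Per cm^2 per 24h in mg: 3890 x 24 / (46 x 23) = 93360 / 1058 = 88.24 mg/(cm^2*24h)


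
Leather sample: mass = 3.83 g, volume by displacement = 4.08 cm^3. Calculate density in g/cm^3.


0.939 g/cm^3


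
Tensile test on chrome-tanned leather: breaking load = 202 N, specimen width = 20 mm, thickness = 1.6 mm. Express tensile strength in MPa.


Cross-section = 20 x 1.6 = 32.0 mm^2
TS = 202 / 32.0 = 6.31 MPa
(1 N/mm^2 = 1 MPa)


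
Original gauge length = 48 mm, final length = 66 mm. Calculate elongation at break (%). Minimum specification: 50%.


Elongation = 37.5%
Meets spec: No

Extension = 66 - 48 = 18 mm
Elongation = 18 / 48 x 100 = 37.5%
Minimum required: 50%
Meets specification: No


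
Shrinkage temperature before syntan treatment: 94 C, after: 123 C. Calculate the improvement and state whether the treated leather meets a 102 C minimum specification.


Improvement = 123 - 94 = 29 C
Spec check: 123 C >= 102 C? Yes


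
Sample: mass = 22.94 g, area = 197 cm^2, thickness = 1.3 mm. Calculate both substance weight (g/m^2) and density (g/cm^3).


Substance weight = 1164.5 g/m^2
Density = 0.896 g/cm^3

SW = 22.94 / 197 x 10000 = 1164.5 g/m^2
Volume = 197 x 1.3 / 10 = 25.61 cm^3
Density = 22.94 / 25.61 = 0.896 g/cm^3


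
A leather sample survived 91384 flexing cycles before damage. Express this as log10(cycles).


log10(91384) = 4.96


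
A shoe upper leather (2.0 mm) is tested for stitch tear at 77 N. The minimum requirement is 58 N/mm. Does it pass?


STS = 38.5 N/mm
Passes: No


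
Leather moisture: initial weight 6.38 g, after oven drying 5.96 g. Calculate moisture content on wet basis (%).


6.6%

Moisture = 6.38 - 5.96 = 0.42 g
MC = 0.42 / 6.38 x 100 = 6.6%


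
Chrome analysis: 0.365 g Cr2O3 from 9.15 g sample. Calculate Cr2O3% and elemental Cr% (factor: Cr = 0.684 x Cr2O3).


Cr2O3% = 0.365 / 9.15 x 100 = 3.99%
Cr% = 3.99 x 0.684 = 2.73%


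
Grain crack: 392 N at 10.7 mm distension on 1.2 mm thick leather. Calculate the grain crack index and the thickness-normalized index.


Crack index = 36.6 N/mm
Normalized index = 30.5 N/mm per mm


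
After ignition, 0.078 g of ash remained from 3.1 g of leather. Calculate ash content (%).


Ash% = 0.078 / 3.1 x 100
Ash% = 2.52%


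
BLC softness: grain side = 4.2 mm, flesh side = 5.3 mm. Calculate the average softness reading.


4.75 mm

Average = (4.2 + 5.3) / 2
Average = 4.75 mm


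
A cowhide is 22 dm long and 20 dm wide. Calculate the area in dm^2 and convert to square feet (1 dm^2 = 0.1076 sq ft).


Area = 22 x 20 = 440 dm^2
Conversion: 440 x 0.1076 = 47.34 sq ft


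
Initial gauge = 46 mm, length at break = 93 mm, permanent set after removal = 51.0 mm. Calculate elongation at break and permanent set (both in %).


Elongation at break = (93 - 46) / 46 x 100 = 102.2%
Permanent set = (51.0 - 46) / 46 x 100 = 10.9%


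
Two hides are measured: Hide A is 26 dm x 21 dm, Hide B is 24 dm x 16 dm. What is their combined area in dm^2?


Hide A area = 26 x 21 = 546 dm^2
Hide B area = 24 x 16 = 384 dm^2
Total = 546 + 384 = 930 dm^2


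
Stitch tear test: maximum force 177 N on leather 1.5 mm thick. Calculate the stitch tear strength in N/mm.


118.0 N/mm


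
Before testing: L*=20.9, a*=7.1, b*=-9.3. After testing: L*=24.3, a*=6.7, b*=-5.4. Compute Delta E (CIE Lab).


dL = 24.3 - 20.9 = 3.4
da = 6.7 - 7.1 = -0.4
db = -5.4 - (-9.3) = 3.9
dE = sqrt((3.4)^2 + (-0.4)^2 + (3.9)^2) = 5.19


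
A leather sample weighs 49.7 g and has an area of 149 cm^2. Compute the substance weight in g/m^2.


3335.6 g/m^2


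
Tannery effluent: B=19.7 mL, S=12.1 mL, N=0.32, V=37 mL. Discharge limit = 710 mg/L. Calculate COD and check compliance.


COD = (19.7 - 12.1) x 0.32 x 8000 / 37 = 525.8 mg/L
Limit: 710 mg/L
Compliant: Yes


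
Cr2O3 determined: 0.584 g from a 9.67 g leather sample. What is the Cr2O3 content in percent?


Cr2O3% = 0.584 / 9.67 x 100
Cr2O3% = 6.04%


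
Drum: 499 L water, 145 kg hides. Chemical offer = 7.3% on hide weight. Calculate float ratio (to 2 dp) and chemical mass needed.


Float ratio = 499 / 145 = 3.44
Chemical = 145 x 7.3 / 100 = 10.585 kg


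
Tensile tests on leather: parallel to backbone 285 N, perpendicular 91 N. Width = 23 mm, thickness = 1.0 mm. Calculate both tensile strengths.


Parallel = 12.39 N/mm^2
Perpendicular = 3.96 N/mm^2


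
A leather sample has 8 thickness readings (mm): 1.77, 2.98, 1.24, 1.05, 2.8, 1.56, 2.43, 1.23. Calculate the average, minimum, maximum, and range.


Average = 1.88 mm
Min = 1.05 mm
Max = 2.98 mm
Range = 1.93 mm

Sum = 15.06
Average = 15.06 / 8 = 1.88 mm
Minimum = 1.05 mm
Maximum = 2.98 mm
Range = 2.98 - 1.05 = 1.93 mm


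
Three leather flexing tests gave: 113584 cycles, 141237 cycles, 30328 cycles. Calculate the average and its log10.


Average = 95050 cycles
log10 = 4.98


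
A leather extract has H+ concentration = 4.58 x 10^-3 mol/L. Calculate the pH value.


pH = -log10[H+]
pH = -log10(4.58 x 10^-3) = 2.34


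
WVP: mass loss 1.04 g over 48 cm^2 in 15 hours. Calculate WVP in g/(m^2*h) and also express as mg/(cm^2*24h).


WVP = 14.44 g/(m^2*h)
Daily rate = 34.67 mg/(cm^2*24h)

WVP = 1.04 / (48 x 15) x 10000 = 14.44 g/(m^2*h)
Mass loss in mg = 1.04 x 1000 = 1040 mg
Per cm^2 per 24h in mg: 1040 x 24 / (48 x 15) = 24960 / 720 = 34.67 mg/(cm^2*24h)


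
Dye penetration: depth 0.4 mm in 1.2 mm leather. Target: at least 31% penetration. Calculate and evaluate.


Penetration = 0.4 / 1.2 x 100 = 33.3%
Target: 31%
Meets target: Yes


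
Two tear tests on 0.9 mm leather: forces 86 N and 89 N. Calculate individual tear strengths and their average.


Tear 1 = 95.6 N/mm
Tear 2 = 98.9 N/mm
Average = 97.3 N/mm

Tear 1 = 86 / 0.9 = 95.6 N/mm
Tear 2 = 89 / 0.9 = 98.9 N/mm
Average = (95.6 + 98.9) / 2 = 97.3 N/mm


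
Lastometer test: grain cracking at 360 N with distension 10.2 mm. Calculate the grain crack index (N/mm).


Grain crack index = force / distension
Index = 360 / 10.2 = 35.3 N/mm


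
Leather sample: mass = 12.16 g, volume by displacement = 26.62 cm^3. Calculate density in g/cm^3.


0.457 g/cm^3

Density = mass / volume
Density = 12.16 / 26.62 = 0.457 g/cm^3


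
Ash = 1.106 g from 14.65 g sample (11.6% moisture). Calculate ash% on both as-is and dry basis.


As-is ash% = 1.106 / 14.65 x 100 = 7.55%
Dry mass = 14.65 x (100 - 11.6) / 100 = 12.9506 g
Dry-basis ash% = 1.106 / 12.9506 x 100 = 8.54%


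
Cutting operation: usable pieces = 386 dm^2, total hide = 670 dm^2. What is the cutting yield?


57.6%


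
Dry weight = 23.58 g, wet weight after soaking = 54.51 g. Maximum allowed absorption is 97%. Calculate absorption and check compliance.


WA = (54.51 - 23.58) / 23.58 x 100 = 131.2%
Maximum allowed: 97%
Compliant: No


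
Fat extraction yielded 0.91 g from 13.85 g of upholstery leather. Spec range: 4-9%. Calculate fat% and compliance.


Fat content = 6.6%
Compliant: Yes


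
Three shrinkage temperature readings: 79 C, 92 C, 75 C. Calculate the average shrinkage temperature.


Average = (79 + 92 + 75) / 3
Average = 246 / 3 = 82.0 C


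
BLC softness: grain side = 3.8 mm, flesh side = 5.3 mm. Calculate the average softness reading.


Average = (3.8 + 5.3) / 2
Average = 4.55 mm


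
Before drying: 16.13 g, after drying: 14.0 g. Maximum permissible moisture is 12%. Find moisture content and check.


MC = (16.13 - 14.0) / 16.13 x 100 = 13.2%
Maximum: 12%
Acceptable: No


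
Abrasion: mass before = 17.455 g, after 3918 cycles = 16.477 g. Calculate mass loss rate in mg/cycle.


Mass loss = 17.455 - 16.477 = 0.978 g
Rate = 0.978 / 3918 x 1000 = 0.250 mg/cycle


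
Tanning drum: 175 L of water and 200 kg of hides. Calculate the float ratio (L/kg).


Float ratio = water / hide weight
Ratio = 175 / 200 = 0.9


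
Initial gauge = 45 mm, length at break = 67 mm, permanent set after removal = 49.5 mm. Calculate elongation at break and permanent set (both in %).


Elongation at break = (67 - 45) / 45 x 100 = 48.9%
Permanent set = (49.5 - 45) / 45 x 100 = 10.0%


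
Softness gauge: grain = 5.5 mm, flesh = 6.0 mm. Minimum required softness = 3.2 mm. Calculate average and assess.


Average softness = 5.75 mm
Meets requirement: Yes


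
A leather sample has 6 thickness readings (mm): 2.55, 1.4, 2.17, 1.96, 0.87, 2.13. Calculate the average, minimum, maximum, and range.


Average = 1.85 mm
Min = 0.87 mm
Max = 2.55 mm
Range = 1.68 mm

Sum = 11.08
Average = 11.08 / 6 = 1.85 mm
Minimum = 0.87 mm
Maximum = 2.55 mm
Range = 2.55 - 0.87 = 1.68 mm


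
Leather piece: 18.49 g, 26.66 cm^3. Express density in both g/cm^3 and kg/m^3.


Density = 18.49 / 26.66 = 0.694 g/cm^3
Convert: 0.694 x 1000 = 694 kg/m^3


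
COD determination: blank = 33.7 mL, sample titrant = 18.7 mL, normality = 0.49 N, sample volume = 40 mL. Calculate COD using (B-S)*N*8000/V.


COD = (33.7 - 18.7) x 0.49 x 8000 / 40
COD = 15.0 x 0.49 x 8000 / 40
COD = 1470.0 mg/L


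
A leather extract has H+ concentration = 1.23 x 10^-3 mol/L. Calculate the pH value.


pH = 2.91

pH = -log10[H+]
pH = -log10(1.23 x 10^-3) = 2.91


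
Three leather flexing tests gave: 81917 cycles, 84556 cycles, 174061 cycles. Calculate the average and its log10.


Average = 113511 cycles
log10 = 5.06

Average = (81917 + 84556 + 174061) / 3 = 113511 cycles
log10(113511) = 5.06


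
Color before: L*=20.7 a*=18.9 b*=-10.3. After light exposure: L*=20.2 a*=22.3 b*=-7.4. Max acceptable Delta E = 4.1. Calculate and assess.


Delta E = 4.50
Passes: No

dL = -0.5, da = 3.4, db = 2.9
dE = sqrt((-0.5)^2 + (3.4)^2 + (2.9)^2) = 4.50
Max = 4.1
Passes: No


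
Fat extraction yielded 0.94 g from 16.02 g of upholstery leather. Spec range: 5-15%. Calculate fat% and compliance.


Fat content = 5.9%
Compliant: Yes

Fat% = 0.94 / 16.02 x 100 = 5.9%
Spec range: 5-15%
Compliant: Yes


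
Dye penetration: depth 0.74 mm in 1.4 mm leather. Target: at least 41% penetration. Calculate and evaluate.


Penetration = 0.74 / 1.4 x 100 = 52.9%
Target: 41%
Meets target: Yes


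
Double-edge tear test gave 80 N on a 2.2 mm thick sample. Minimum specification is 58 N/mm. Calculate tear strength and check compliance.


Tear strength = 80 / 2.2 = 36.4 N/mm
Required minimum = 58 N/mm
Compliant: No


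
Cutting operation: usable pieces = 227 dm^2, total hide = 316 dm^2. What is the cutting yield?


71.8%

Yield = usable / total x 100
Yield = 227 / 316 x 100 = 71.8%


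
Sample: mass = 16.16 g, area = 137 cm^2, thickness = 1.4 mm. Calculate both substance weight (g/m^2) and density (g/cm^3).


Substance weight = 1179.6 g/m^2
Density = 0.843 g/cm^3

SW = 16.16 / 137 x 10000 = 1179.6 g/m^2
Volume = 137 x 1.4 / 10 = 19.18 cm^3
Density = 16.16 / 19.18 = 0.843 g/cm^3


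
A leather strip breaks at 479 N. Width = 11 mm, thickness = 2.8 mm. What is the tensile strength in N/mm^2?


Cross-sectional area = 11 x 2.8 = 30.8 mm^2
Tensile strength = 479 / 30.8 = 15.55 N/mm^2


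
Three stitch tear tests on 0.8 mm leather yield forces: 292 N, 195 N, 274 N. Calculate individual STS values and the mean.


STS1 = 292 / 0.8 = 365.0 N/mm
STS2 = 195 / 0.8 = 243.8 N/mm
STS3 = 274 / 0.8 = 342.5 N/mm
Mean = (365.0 + 243.8 + 342.5) / 3 = 317.1 N/mm


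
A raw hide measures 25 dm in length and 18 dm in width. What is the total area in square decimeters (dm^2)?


Area = length x width
Area = 25 x 18 = 450 dm^2


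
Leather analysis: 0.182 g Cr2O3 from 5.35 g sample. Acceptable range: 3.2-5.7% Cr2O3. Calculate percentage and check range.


Cr2O3 = 3.40%
Within range: Yes

Cr2O3% = 0.182 / 5.35 x 100 = 3.40%
Acceptable range: 3.2 to 5.7%
Within range: Yes


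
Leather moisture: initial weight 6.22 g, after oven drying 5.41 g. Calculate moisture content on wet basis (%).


13.0%


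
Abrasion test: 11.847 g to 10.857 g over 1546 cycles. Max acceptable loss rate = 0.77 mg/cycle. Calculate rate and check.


Rate = 0.640 mg/cycle
Passes: Yes

Loss = 11.847 - 10.857 = 0.990 g
Rate = 0.990 g / 1546 cycles x 1000 = 0.640 mg/cycle
Max = 0.77 mg/cycle
Passes: Yes


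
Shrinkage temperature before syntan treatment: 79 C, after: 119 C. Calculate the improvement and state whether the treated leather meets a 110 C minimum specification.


Improvement = 40 C
Meets 110 C spec: Yes

Improvement = 119 - 79 = 40 C
Spec check: 119 C >= 110 C? Yes


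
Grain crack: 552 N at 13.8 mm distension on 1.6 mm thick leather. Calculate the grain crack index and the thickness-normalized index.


Crack index = 40.0 N/mm
Normalized index = 25.0 N/mm per mm


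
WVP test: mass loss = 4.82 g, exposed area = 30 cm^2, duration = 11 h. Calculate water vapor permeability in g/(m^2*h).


WVP = mass_loss / (area x time) x 10000
WVP = 4.82 / (30 x 11) x 10000
WVP = 4.82 / 330 x 10000 = 146.06 g/(m^2*h)


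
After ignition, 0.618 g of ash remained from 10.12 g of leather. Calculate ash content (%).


Ash% = 0.618 / 10.12 x 100
Ash% = 6.11%


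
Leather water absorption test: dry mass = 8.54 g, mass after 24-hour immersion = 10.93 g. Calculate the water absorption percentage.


Water absorbed = 10.93 - 8.54 = 2.39 g
WA% = 2.39 / 8.54 x 100 = 28.0%


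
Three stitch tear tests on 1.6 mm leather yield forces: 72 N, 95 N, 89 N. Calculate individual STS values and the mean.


STS1 = 45.0 N/mm
STS2 = 59.4 N/mm
STS3 = 55.6 N/mm
Mean = 53.3 N/mm


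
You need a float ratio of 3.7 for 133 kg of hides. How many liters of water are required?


Water = hide weight x target ratio
Water = 133 x 3.7 = 492.1 L


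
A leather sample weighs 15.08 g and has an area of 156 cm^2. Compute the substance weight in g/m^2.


Substance weight = mass / area x 10000
SW = 15.08 / 156 x 10000
SW = 966.7 g/m^2


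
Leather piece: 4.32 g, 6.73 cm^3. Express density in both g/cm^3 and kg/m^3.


Density = 4.32 / 6.73 = 0.642 g/cm^3
Convert: 0.642 x 1000 = 642 kg/m^3


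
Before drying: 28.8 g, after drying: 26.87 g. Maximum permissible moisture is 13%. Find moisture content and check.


MC = (28.8 - 26.87) / 28.8 x 100 = 6.7%
Maximum: 13%
Acceptable: Yes


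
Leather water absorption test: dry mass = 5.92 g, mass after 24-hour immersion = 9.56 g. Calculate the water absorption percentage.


61.5%


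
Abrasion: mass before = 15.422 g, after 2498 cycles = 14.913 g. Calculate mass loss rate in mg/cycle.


Mass loss = 15.422 - 14.913 = 0.509 g
Rate = 0.509 / 2498 x 1000 = 0.204 mg/cycle


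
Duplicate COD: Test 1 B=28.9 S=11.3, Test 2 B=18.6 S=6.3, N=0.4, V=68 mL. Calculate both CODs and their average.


COD1 = (28.9 - 11.3) x 0.4 x 8000 / 68 = 828.2 mg/L
COD2 = (18.6 - 6.3) x 0.4 x 8000 / 68 = 578.8 mg/L
Average = (828.2 + 578.8) / 2 = 703.5 mg/L


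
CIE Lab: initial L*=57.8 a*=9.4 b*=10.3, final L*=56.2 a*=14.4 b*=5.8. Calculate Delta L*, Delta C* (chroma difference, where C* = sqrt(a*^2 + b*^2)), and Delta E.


Delta L* = -1.6
Delta C* = 1.58
Delta E = 6.91

Delta L* = 56.2 - 57.8 = -1.6
C1* = sqrt((9.4)^2 + (10.3)^2) = 13.945
C2* = sqrt((14.4)^2 + (5.8)^2) = 15.524
Delta C* = 15.524 - 13.945 = 1.58
Delta E = sqrt((-1.6)^2 + (5.0)^2 + (-4.5)^2) = 6.91


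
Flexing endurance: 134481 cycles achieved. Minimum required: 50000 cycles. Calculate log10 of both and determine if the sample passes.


Achieved: log10 = 5.13
Required: log10 = 4.70
Passes: Yes


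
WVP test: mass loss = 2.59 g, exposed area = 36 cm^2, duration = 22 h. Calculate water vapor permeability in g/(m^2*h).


32.70 g/(m^2*h)

WVP = mass_loss / (area x time) x 10000
WVP = 2.59 / (36 x 22) x 10000
WVP = 2.59 / 792 x 10000 = 32.70 g/(m^2*h)


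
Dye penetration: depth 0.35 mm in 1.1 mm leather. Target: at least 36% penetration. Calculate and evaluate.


Penetration = 0.35 / 1.1 x 100 = 31.8%
Target: 36%
Meets target: No


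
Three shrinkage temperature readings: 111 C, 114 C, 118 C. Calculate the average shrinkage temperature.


114.3 C


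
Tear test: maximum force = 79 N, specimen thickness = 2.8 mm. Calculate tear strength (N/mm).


28.2 N/mm


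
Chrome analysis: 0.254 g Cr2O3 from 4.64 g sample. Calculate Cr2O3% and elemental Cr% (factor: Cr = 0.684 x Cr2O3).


Cr2O3 = 5.47%
Cr = 3.74%

Cr2O3% = 0.254 / 4.64 x 100 = 5.47%
Cr% = 5.47 x 0.684 = 3.74%


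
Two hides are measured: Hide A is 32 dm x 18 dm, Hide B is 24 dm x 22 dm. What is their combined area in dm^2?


1104 dm^2

Hide A area = 32 x 18 = 576 dm^2
Hide B area = 24 x 22 = 528 dm^2
Total = 576 + 528 = 1104 dm^2


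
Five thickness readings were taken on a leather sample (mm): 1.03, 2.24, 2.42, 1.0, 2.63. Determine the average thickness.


1.86 mm

Sum = 1.03 + 2.24 + 2.42 + 1.0 + 2.63 = 9.32
Average = 9.32 / 5 = 1.86 mm


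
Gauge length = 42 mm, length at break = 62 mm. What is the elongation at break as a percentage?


47.6%

Extension = 62 - 42 = 20 mm
Elongation = 20 / 42 x 100 = 47.6%


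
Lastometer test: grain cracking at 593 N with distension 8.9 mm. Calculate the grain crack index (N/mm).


Grain crack index = force / distension
Index = 593 / 8.9 = 66.6 N/mm


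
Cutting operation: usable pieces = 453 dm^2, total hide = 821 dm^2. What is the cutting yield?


Yield = usable / total x 100
Yield = 453 / 821 x 100 = 55.2%


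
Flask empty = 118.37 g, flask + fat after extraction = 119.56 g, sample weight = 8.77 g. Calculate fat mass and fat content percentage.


Fat mass = 1.19 g
Fat content = 13.6%

Fat mass = 119.56 - 118.37 = 1.19 g
Fat% = 1.19 / 8.77 x 100 = 13.6%


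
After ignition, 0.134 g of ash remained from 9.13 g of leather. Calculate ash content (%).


1.47%

Ash% = 0.134 / 9.13 x 100
Ash% = 1.47%


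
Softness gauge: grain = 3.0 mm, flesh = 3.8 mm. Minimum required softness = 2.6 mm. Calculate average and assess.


Average softness = 3.40 mm
Meets requirement: Yes

Average = (3.0 + 3.8) / 2 = 3.40 mm
Minimum = 2.6 mm
Meets requirement: Yes


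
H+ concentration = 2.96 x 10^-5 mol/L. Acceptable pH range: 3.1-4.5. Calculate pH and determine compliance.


pH = -log10(2.96 x 10^-5) = 4.53
Range: 3.1 to 4.5
Compliant: No


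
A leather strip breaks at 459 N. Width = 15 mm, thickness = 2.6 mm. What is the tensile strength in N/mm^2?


11.77 N/mm^2


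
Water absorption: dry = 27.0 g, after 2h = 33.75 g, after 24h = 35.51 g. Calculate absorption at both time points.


2h absorption = 25.0%
24h absorption = 31.5%


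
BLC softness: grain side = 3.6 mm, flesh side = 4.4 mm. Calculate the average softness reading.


4.00 mm


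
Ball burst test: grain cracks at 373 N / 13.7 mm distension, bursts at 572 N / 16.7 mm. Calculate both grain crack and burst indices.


Crack index = 373 / 13.7 = 27.2 N/mm
Burst index = 572 / 16.7 = 34.3 N/mm


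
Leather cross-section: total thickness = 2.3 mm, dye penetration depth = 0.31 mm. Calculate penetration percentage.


Penetration% = 0.31 / 2.3 x 100
Penetration = 13.5%


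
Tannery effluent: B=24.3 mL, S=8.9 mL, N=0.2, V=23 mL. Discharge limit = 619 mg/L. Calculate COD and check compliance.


COD = 1071.3 mg/L
Compliant: No

COD = (24.3 - 8.9) x 0.2 x 8000 / 23 = 1071.3 mg/L
Limit: 619 mg/L
Compliant: No


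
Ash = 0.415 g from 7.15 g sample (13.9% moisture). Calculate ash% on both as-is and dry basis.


As-is ash% = 0.415 / 7.15 x 100 = 5.80%
Dry mass = 7.15 x (100 - 13.9) / 100 = 6.15615 g
Dry-basis ash% = 0.415 / 6.15615 x 100 = 6.74%


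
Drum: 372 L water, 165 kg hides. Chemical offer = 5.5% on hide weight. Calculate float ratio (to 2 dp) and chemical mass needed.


Float ratio = 372 / 165 = 2.25
Chemical = 165 x 5.5 / 100 = 9.075 kg


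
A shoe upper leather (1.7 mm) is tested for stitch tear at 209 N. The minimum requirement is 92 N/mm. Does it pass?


STS = 122.9 N/mm
Passes: Yes

STS = 209 / 1.7 = 122.9 N/mm
Minimum required: 92 N/mm
Passes: Yes


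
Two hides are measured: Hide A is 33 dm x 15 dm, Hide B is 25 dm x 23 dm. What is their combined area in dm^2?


Hide A area = 33 x 15 = 495 dm^2
Hide B area = 25 x 23 = 575 dm^2
Total = 495 + 575 = 1070 dm^2


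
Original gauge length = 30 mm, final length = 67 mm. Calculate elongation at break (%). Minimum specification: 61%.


Extension = 67 - 30 = 37 mm
Elongation = 37 / 30 x 100 = 123.3%
Minimum required: 61%
Meets specification: Yes


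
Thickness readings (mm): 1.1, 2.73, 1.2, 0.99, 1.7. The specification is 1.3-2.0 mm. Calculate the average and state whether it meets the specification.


Average = 1.54 mm
Within specification: Yes

Sum = 7.72
Average = 7.72 / 5 = 1.54 mm
Specification range: 1.3 to 2.0 mm
Within spec: Yes


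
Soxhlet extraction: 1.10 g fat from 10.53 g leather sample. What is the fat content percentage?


10.4%

Fat content = 1.10 / 10.53 x 100
Fat = 10.4%


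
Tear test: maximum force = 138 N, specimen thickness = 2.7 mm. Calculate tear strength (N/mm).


Tear strength = force / thickness
Tear = 138 / 2.7 = 51.1 N/mm


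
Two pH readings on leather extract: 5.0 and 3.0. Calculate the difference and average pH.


Difference = |5.0 - 3.0| = 2.0
Average = (5.0 + 3.0) / 2 = 4.00


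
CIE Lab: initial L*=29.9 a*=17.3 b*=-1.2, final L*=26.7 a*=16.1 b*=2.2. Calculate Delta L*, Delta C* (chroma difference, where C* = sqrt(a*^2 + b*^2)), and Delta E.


Delta L* = -3.2
Delta C* = -1.09
Delta E = 4.82

Delta L* = 26.7 - 29.9 = -3.2
C1* = sqrt((17.3)^2 + (-1.2)^2) = 17.342
C2* = sqrt((16.1)^2 + (2.2)^2) = 16.250
Delta C* = 16.250 - 17.342 = -1.09
Delta E = sqrt((-3.2)^2 + (-1.2)^2 + (3.4)^2) = 4.82


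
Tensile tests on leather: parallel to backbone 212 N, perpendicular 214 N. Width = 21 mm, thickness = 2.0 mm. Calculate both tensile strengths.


Area = 21 x 2.0 = 42.0 mm^2
TS (parallel) = 212 / 42.0 = 5.05 N/mm^2
TS (perpendicular) = 214 / 42.0 = 5.10 N/mm^2


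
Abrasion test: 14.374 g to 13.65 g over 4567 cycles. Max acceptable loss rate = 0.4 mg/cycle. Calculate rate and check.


Loss = 14.374 - 13.65 = 0.724 g
Rate = 0.724 g / 4567 cycles x 1000 = 0.159 mg/cycle
Max = 0.4 mg/cycle
Passes: Yes


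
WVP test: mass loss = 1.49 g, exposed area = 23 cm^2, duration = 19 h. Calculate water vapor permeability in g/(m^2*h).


34.10 g/(m^2*h)

WVP = mass_loss / (area x time) x 10000
WVP = 1.49 / (23 x 19) x 10000
WVP = 1.49 / 437 x 10000 = 34.10 g/(m^2*h)


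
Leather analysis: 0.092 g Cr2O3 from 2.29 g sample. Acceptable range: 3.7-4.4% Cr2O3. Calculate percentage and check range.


Cr2O3% = 0.092 / 2.29 x 100 = 4.02%
Acceptable range: 3.7 to 4.4%
Within range: Yes


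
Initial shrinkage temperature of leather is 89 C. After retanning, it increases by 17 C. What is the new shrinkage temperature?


106 C

New Ts = 89 + 17 = 106 C


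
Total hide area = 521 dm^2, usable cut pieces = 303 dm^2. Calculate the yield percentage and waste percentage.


Yield = 303 / 521 x 100 = 58.2%
Waste = 521 - 303 = 218 dm^2
Waste% = 100 - 58.2 = 41.8%


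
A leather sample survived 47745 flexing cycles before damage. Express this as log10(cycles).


4.68


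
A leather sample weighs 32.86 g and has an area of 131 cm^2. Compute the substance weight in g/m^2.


2508.4 g/m^2

Substance weight = mass / area x 10000
SW = 32.86 / 131 x 10000
SW = 2508.4 g/m^2


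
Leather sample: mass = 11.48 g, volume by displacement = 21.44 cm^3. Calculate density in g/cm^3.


0.535 g/cm^3


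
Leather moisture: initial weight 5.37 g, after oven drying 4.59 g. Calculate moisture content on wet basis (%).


Moisture = 5.37 - 4.59 = 0.78 g
MC = 0.78 / 5.37 x 100 = 14.5%


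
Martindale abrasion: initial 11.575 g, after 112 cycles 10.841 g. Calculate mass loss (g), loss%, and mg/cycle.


Loss = 11.575 - 10.841 = 0.734 g
Loss% = 0.734 / 11.575 x 100 = 6.34%
Rate = 0.734 / 112 x 1000 = 6.554 mg/cycle


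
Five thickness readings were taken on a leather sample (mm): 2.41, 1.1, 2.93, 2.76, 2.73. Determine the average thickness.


Sum = 2.41 + 1.1 + 2.93 + 2.76 + 2.73 = 11.93
Average = 11.93 / 5 = 2.39 mm


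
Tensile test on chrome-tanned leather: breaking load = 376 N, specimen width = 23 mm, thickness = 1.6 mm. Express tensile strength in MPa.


10.22 MPa


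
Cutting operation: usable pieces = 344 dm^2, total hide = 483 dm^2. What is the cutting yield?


Yield = usable / total x 100
Yield = 344 / 483 x 100 = 71.2%
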